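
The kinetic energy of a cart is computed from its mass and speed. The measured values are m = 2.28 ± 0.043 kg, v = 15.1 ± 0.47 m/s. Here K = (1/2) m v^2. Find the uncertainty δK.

Products/powers → add relative errors in quadrature, weighted by exponent:
  (1·δm/m)² = (1×0.0189)² = 0.000356;  (2·δv/v)² = (2×0.0311)² = 0.00388
δK/K = √(0.00423) = 0.0650
K = 260 J, so δK = 0.0650 × 260 = 16.9 J.

16.9 J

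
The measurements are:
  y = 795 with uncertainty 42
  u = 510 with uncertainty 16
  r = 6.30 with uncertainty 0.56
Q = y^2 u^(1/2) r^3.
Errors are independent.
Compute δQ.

Q is a product of powers, so relative uncertainties combine in quadrature:
  (2·δy/y)² = (2×0.0528)² = 0.0112;  (½·δu/u)² = (0.5×0.0314)² = 0.000246;  (3·δr/r)² = (3×0.0889)² = 0.0711
δQ/Q = √(0.0825) = 0.287
Q = 3.57e+09, so δQ = 0.287 × 3.57e+09 = 1.03e+09.

1.03e+09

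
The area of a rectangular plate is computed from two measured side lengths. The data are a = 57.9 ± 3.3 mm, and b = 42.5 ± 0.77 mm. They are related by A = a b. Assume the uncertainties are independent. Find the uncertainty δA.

147 mm^2

Each factor contributes (exponent × relative error)² to (δA/A)²:
  (1·δa/a)² = (1×0.0570)² = 0.00325;  (1·δb/b)² = (1×0.0181)² = 0.000328
δA/A = √(0.00358) = 0.0598
A = 2460 mm^2, so δA = 0.0598 × 2460 = 147 mm^2.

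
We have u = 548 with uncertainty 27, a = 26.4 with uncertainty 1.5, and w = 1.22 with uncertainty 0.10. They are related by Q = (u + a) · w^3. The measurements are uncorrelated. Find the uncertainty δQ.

Let h = u + a = 574. δh = √(δu² + δa²) = √(729 + 2.25) = 27.0, so δh/h = 0.0471.
Q is then a monomial in h, w:
δQ/Q = √((δh/h)² + (3·δw/w)²) = √(0.00222 + 0.0605) = 0.250
Q = 1040, so δQ = 0.250 × 1040 = 261.

261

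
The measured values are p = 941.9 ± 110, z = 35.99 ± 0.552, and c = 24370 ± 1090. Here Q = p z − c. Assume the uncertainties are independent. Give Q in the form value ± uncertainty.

Let w = p·z = 33900. δw/w = √((1·δp/p)² + (1·δz/z)²) = √(0.0136 + 0.000235) = 0.118, so δw = 3990.
Q = w − c: δQ = √(δw² + δc²) = √(1.59e+07 + 1.19e+06) = 4140
Q = 9529.

9529 ± 4140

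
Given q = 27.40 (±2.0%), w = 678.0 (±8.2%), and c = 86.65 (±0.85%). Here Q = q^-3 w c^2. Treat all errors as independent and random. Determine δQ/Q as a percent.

10.3%

Since Q is a product/quotient, work with relative uncertainties:
  (-3·δq/q)² = (-3×0.0200)² = 0.00360;  (1·δw/w)² = (1×0.0820)² = 0.00672;  (2·δc/c)² = (2×0.00850)² = 0.000289
δQ/Q = √(0.0106) = 0.103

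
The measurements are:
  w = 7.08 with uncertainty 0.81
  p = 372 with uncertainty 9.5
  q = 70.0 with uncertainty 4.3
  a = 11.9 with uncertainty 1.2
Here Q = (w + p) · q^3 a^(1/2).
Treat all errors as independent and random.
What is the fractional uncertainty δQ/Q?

0.193

Let u = w + p = 379. δu = √(δw² + δp²) = √(0.656 + 90.2) = 9.53, so δu/u = 0.0252.
Q is then a monomial in u, q, a:
δQ/Q = √((δu/u)² + (3·δq/q)² + (½·δa/a)²) = √(0.000633 + 0.0340 + 0.00254) = 0.193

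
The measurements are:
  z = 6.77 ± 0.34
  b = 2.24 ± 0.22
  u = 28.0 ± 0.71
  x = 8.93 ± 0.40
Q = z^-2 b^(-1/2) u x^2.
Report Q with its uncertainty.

Relative error in a monomial: (δQ/Q)² = Σ (nᵢ · δxᵢ/xᵢ)².
  (-2·δz/z)² = (-2×0.0502)² = 0.0101;  (−½·δb/b)² = (-0.5×0.0982)² = 0.00241;  (1·δu/u)² = (1×0.0254)² = 0.000643;  (2·δx/x)² = (2×0.0448)² = 0.00803
δQ/Q = √(0.0212) = 0.145
Q = 32.6, so δQ = 0.145 × 32.6 = 4.74.

32.6 ± 4.74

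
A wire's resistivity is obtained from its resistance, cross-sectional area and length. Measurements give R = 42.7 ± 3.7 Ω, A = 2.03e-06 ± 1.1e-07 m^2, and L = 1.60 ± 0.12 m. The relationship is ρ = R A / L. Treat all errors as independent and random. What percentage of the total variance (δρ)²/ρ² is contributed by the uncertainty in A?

(δρ/ρ)² = (1·δR/R)² + (1·δA/A)² + (-1·δL/L)²
  R term: (1×0.0867)² = 0.00751
  A term: (1×0.0542)² = 0.00294
  L term: (-1×0.0750)² = 0.00562
Total = 0.0161. Share from A = 0.00294/0.0161 = 0.183.

18.3%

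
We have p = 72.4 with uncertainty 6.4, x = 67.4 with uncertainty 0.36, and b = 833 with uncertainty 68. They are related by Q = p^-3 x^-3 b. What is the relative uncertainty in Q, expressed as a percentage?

Each factor contributes (exponent × relative error)² to (δQ/Q)²:
  (-3·δp/p)² = (-3×0.0884)² = 0.0703;  (-3·δx/x)² = (-3×0.00534)² = 0.000257;  (1·δb/b)² = (1×0.0816)² = 0.00666
δQ/Q = √(0.0772) = 0.278

27.8%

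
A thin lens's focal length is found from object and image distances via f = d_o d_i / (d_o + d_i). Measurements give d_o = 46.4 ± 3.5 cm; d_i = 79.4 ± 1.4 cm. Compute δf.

∂f/∂d_o = (d_i/(d_o+d_i))² = 0.398;  ∂f/∂d_i = (d_o/(d_o+d_i))² = 0.136
δf = √((∂f/∂d_o · δd_o)² + (∂f/∂d_i · δd_i)²) = √(1.94 + 0.0363) = 1.41 cm

1.41 cm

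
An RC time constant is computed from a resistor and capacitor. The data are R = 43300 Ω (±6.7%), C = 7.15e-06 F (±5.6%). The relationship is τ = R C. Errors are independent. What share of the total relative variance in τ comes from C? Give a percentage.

(δτ/τ)² = (1·δR/R)² + (1·δC/C)²
  R term: (1×0.0670)² = 0.00449
  C term: (1×0.0560)² = 0.00314
Total = 0.00762. Share from C = 0.00314/0.00762 = 0.411.

41.1%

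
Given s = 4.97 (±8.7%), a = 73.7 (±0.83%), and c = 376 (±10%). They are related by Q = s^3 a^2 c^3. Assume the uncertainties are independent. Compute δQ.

For a monomial Q ∝ s^3, a^2, c^3, fractional errors add in quadrature:
  (3·δs/s)² = (3×0.0870)² = 0.0681;  (2·δa/a)² = (2×0.00830)² = 0.000276;  (3·δc/c)² = (3×0.100)² = 0.0900
δQ/Q = √(0.158) = 0.398
Q = 3.54e+13, so δQ = 0.398 × 3.54e+13 = 1.41e+13.

1.41e+13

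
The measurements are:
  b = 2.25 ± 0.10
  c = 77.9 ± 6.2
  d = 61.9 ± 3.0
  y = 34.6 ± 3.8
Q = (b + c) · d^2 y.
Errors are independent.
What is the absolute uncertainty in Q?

1.76e+06

Let u = b + c = 80.2. δu = √(δb² + δc²) = √(0.0100 + 38.4) = 6.20, so δu/u = 0.0774.
Q is then a monomial in u, d, y:
δQ/Q = √((δu/u)² + (2·δd/d)² + (1·δy/y)²) = √(0.00599 + 0.00940 + 0.0121) = 0.166
Q = 1.06e+07, so δQ = 0.166 × 1.06e+07 = 1.76e+06.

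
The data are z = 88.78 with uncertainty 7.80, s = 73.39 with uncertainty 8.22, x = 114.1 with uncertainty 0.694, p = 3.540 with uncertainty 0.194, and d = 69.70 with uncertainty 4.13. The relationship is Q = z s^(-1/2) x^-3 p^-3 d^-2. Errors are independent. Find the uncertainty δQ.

Products/powers → add relative errors in quadrature, weighted by exponent:
  (1·δz/z)² = (1×0.0879)² = 0.00772;  (−½·δs/s)² = (-0.5×0.112)² = 0.00314;  (-3·δx/x)² = (-3×0.00608)² = 0.000333;  (-3·δp/p)² = (-3×0.0548)² = 0.0270;  (-2·δd/d)² = (-2×0.0593)² = 0.0140
δQ/Q = √(0.0523) = 0.229
Q = 3.237e-11, so δQ = 0.229 × 3.237e-11 = 7.4e-12.

7.4e-12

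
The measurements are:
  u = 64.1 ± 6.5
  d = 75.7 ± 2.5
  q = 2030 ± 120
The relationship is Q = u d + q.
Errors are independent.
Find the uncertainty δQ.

531

Let p = u·d = 4850. δp/p = √((1·δu/u)² + (1·δd/d)²) = √(0.0103 + 0.00109) = 0.107, so δp = 517.
Q = p + q: δQ = √(δp² + δq²) = √(2.68e+05 + 14400) = 531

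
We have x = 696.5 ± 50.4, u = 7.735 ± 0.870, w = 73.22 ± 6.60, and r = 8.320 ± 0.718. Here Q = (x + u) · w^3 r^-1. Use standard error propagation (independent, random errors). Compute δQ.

9.73e+06

Let h = x + u = 704.2. δh = √(δx² + δu²) = √(2540 + 0.757) = 50.4, so δh/h = 0.0716.
Q is then a monomial in h, w, r:
δQ/Q = √((δh/h)² + (3·δw/w)² + (-1·δr/r)²) = √(0.00512 + 0.0731 + 0.00745) = 0.293
Q = 3.323e+07, so δQ = 0.293 × 3.323e+07 = 9.73e+06.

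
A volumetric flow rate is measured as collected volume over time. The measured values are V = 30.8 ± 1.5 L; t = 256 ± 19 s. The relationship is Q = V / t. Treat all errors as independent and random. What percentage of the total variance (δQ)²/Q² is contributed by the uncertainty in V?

(δQ/Q)² = (1·δV/V)² + (-1·δt/t)²
  V term: (1×0.0487)² = 0.00237
  t term: (-1×0.0742)² = 0.00551
Total = 0.00788. Share from V = 0.00237/0.00788 = 0.301.

30.1%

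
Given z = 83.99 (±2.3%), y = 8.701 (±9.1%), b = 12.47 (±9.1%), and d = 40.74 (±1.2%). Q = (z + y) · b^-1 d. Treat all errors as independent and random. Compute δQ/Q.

Let u = z + y = 92.69. δu = √(δz² + δy²) = √(3.73 + 0.627) = 2.09, so δu/u = 0.0225.
Q is then a monomial in u, b, d:
δQ/Q = √((δu/u)² + (-1·δb/b)² + (1·δd/d)²) = √(0.000507 + 0.00828 + 0.000144) = 0.0945

0.0945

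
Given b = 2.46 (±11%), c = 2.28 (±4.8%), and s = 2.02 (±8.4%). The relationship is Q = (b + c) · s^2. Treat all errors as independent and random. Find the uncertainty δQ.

Let u = b + c = 4.74. δu = √(δb² + δc²) = √(0.0732 + 0.0120) = 0.292, so δu/u = 0.0616.
Q is then a monomial in u, s:
δQ/Q = √((δu/u)² + (2·δs/s)²) = √(0.00379 + 0.0282) = 0.179
Q = 19.3, so δQ = 0.179 × 19.3 = 3.46.

3.46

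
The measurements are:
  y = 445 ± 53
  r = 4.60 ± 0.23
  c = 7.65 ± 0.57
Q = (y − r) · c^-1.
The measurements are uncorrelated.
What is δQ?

8.15

Let u = y − r = 440. δu = √(δy² + δr²) = √(2810 + 0.0529) = 53.0, so δu/u = 0.120.
Q is then a monomial in u, c:
δQ/Q = √((δu/u)² + (-1·δc/c)²) = √(0.0145 + 0.00555) = 0.142
Q = 57.6, so δQ = 0.142 × 57.6 = 8.15.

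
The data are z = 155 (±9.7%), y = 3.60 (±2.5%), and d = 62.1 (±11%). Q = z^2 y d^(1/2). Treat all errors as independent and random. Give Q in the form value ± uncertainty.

Since Q is a product/quotient, work with relative uncertainties:
  (2·δz/z)² = (2×0.0970)² = 0.0376;  (1·δy/y)² = (1×0.0250)² = 0.000625;  (½·δd/d)² = (0.5×0.110)² = 0.00302
δQ/Q = √(0.0413) = 0.203
Q = 6.82e+05, so δQ = 0.203 × 6.82e+05 = 1.38e+05.

(6.82 ± 1.38) × 10^5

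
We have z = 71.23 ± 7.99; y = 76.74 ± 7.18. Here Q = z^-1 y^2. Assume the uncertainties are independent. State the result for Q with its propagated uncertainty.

Q is a product of powers, so relative uncertainties combine in quadrature:
  (-1·δz/z)² = (-1×0.112)² = 0.0126;  (2·δy/y)² = (2×0.0936)² = 0.0350
δQ/Q = √(0.0476) = 0.218
Q = 82.68, so δQ = 0.218 × 82.68 = 18.0.

82.68 ± 18.0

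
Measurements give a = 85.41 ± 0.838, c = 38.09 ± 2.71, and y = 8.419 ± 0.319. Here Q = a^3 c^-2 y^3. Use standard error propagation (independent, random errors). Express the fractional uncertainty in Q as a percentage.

18.4%

For a monomial Q ∝ a^3, c^-2, y^3, fractional errors add in quadrature:
  (3·δa/a)² = (3×0.00981)² = 0.000866;  (-2·δc/c)² = (-2×0.0711)² = 0.0202;  (3·δy/y)² = (3×0.0379)² = 0.0129
δQ/Q = √(0.0340) = 0.184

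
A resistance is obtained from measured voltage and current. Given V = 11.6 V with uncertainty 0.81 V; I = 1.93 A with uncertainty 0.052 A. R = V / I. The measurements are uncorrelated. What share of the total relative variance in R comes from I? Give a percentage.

13.0%

(δR/R)² = (1·δV/V)² + (-1·δI/I)²
  V term: (1×0.0698)² = 0.00488
  I term: (-1×0.0269)² = 0.000726
Total = 0.00560. Share from I = 0.000726/0.00560 = 0.130.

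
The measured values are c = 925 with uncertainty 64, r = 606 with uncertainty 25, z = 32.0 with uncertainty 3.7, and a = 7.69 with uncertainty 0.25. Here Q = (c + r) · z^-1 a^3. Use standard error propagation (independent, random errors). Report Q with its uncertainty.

21800 ± 3430

Let u = c + r = 1530. δu = √(δc² + δr²) = √(4100 + 625) = 68.7, so δu/u = 0.0449.
Q is then a monomial in u, z, a:
δQ/Q = √((δu/u)² + (-1·δz/z)² + (3·δa/a)²) = √(0.00201 + 0.0134 + 0.00951) = 0.158
Q = 21800, so δQ = 0.158 × 21800 = 3430.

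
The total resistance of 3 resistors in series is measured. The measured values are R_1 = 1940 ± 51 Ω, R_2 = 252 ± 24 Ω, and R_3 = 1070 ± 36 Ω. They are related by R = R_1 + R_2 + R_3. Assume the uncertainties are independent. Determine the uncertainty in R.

Each term contributes (cᵢ δxᵢ)² to (δR)²:
  (δR_1)² = 2600;  (δR_2)² = 576;  (δR_3)² = 1300
δR = √(4470) = 66.9 Ω

66.9 Ω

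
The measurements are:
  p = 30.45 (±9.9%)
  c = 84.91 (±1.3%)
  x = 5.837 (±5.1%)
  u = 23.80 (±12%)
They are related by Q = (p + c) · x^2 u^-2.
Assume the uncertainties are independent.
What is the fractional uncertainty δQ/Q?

0.262

Let w = p + c = 115.4. δw = √(δp² + δc²) = √(9.09 + 1.22) = 3.21, so δw/w = 0.0278.
Q is then a monomial in w, x, u:
δQ/Q = √((δw/w)² + (2·δx/x)² + (-2·δu/u)²) = √(0.000774 + 0.0104 + 0.0576) = 0.262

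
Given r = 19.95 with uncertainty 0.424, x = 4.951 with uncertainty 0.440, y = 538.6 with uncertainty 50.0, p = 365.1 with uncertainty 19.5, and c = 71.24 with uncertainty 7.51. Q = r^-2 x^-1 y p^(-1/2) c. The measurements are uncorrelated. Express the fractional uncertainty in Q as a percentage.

17.4%

Q is a product of powers, so relative uncertainties combine in quadrature:
  (-2·δr/r)² = (-2×0.0213)² = 0.00181;  (-1·δx/x)² = (-1×0.0889)² = 0.00790;  (1·δy/y)² = (1×0.0928)² = 0.00862;  (−½·δp/p)² = (-0.5×0.0534)² = 0.000713;  (1·δc/c)² = (1×0.105)² = 0.0111
δQ/Q = √(0.0301) = 0.174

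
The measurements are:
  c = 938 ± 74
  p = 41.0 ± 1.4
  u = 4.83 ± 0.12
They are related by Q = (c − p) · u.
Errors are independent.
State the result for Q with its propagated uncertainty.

Let w = c − p = 897. δw = √(δc² + δp²) = √(5480 + 1.96) = 74.0, so δw/w = 0.0825.
Q is then a monomial in w, u:
δQ/Q = √((δw/w)² + (1·δu/u)²) = √(0.00681 + 0.000617) = 0.0862
Q = 4330, so δQ = 0.0862 × 4330 = 373.

4330 ± 373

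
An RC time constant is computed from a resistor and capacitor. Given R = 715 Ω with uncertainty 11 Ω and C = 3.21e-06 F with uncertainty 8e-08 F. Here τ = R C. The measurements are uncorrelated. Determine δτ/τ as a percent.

Relative error in a monomial: (δτ/τ)² = Σ (nᵢ · δxᵢ/xᵢ)².
  (1·δR/R)² = (1×0.0154)² = 0.000237;  (1·δC/C)² = (1×0.0249)² = 0.000621
δτ/τ = √(0.000858) = 0.0293

2.93%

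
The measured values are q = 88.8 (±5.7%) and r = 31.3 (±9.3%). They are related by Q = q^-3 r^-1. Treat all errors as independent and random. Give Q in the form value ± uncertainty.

(4.56 ± 0.888) × 10^-8

Relative error in a monomial: (δQ/Q)² = Σ (nᵢ · δxᵢ/xᵢ)².
  (-3·δq/q)² = (-3×0.0570)² = 0.0292;  (-1·δr/r)² = (-1×0.0930)² = 0.00865
δQ/Q = √(0.0379) = 0.195
Q = 4.56e-08, so δQ = 0.195 × 4.56e-08 = 8.88e-09.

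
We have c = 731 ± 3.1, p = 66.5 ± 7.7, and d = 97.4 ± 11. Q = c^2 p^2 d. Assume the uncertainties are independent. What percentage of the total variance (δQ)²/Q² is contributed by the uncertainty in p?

80.7%

(δQ/Q)² = (2·δc/c)² + (2·δp/p)² + (1·δd/d)²
  c term: (2×0.00424)² = 7.19e-05
  p term: (2×0.116)² = 0.0536
  d term: (1×0.113)² = 0.0128
Total = 0.0665. Share from p = 0.0536/0.0665 = 0.807.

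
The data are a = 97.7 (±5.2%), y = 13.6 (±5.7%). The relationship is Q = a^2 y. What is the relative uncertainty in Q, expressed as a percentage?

11.9%

Relative error in a monomial: (δQ/Q)² = Σ (nᵢ · δxᵢ/xᵢ)².
  (2·δa/a)² = (2×0.0520)² = 0.0108;  (1·δy/y)² = (1×0.0570)² = 0.00325
δQ/Q = √(0.0141) = 0.119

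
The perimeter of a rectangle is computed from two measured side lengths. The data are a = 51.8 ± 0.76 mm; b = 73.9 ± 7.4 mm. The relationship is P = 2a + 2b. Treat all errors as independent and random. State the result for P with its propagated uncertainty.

251 ± 14.9 mm

P is a linear combination, so absolute uncertainties add in quadrature:
  (2·δa)² = 2.31;  (2·δb)² = 219
δP = √(221) = 14.9 mm
P = 251 mm.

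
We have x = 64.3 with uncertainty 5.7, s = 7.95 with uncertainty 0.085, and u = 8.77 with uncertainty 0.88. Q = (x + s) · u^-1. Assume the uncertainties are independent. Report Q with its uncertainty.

8.24 ± 1.05

Let w = x + s = 72.2. δw = √(δx² + δs²) = √(32.5 + 0.00723) = 5.70, so δw/w = 0.0789.
Q is then a monomial in w, u:
δQ/Q = √((δw/w)² + (-1·δu/u)²) = √(0.00623 + 0.0101) = 0.128
Q = 8.24, so δQ = 0.128 × 8.24 = 1.05.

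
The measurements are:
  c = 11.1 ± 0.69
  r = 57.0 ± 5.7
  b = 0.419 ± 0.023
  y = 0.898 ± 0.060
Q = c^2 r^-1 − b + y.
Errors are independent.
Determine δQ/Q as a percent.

Let p = c^2·r^-1 = 2.16. δp/p = √((2·δc/c)² + (-1·δr/r)²) = √(0.0155 + 0.0100) = 0.160, so δp = 0.345.
Q = p − b + y: δQ = √(δp² + δb² + δy²) = √(0.119 + 0.000529 + 0.00360) = 0.351
Q = 2.64, so δQ/Q = 0.351/2.64 = 0.133.

13.3%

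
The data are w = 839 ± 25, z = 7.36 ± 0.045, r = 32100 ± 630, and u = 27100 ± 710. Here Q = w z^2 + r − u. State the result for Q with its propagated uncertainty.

50400 ± 1740

Let p = w·z^2 = 45400. δp/p = √((1·δw/w)² + (2·δz/z)²) = √(0.000888 + 0.000150) = 0.0322, so δp = 1460.
Q = p + r − u: δQ = √(δp² + δr² + δu²) = √(2.14e+06 + 3.97e+05 + 5.04e+05) = 1740
Q = 50400.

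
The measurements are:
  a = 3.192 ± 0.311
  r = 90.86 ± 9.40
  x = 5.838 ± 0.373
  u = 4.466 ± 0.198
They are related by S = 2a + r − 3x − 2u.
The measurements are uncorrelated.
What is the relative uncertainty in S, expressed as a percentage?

For a sum/difference, combine absolute errors in quadrature:
  (2·δa)² = 0.387;  (δr)² = 88.4;  (3·δx)² = 1.25;  (2·δu)² = 0.157
δS = √(90.2) = 9.50
S = 70.80, so δS/S = 9.50/70.80 = 0.134.

13.4%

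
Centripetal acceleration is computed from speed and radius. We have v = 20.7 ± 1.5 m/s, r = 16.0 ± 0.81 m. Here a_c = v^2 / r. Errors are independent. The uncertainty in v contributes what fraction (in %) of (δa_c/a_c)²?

(δa_c/a_c)² = (2·δv/v)² + (-1·δr/r)²
  v term: (2×0.0725)² = 0.0210
  r term: (-1×0.0506)² = 0.00256
Total = 0.0236. Share from v = 0.0210/0.0236 = 0.891.

89.1%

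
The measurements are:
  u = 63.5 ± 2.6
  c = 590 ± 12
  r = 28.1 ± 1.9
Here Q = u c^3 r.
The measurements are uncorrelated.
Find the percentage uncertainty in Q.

9.99%

Relative error in a monomial: (δQ/Q)² = Σ (nᵢ · δxᵢ/xᵢ)².
  (1·δu/u)² = (1×0.0409)² = 0.00168;  (3·δc/c)² = (3×0.0203)² = 0.00372;  (1·δr/r)² = (1×0.0676)² = 0.00457
δQ/Q = √(0.00997) = 0.0999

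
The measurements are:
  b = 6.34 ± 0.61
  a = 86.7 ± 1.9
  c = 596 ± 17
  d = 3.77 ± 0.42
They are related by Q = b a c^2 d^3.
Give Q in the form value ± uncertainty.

Q is a product of powers, so relative uncertainties combine in quadrature:
  (1·δb/b)² = (1×0.0962)² = 0.00926;  (1·δa/a)² = (1×0.0219)² = 0.000480;  (2·δc/c)² = (2×0.0285)² = 0.00325;  (3·δd/d)² = (3×0.111)² = 0.112
δQ/Q = √(0.125) = 0.353
Q = 1.05e+10, so δQ = 0.353 × 1.05e+10 = 3.69e+09.

(1.05 ± 0.369) × 10^10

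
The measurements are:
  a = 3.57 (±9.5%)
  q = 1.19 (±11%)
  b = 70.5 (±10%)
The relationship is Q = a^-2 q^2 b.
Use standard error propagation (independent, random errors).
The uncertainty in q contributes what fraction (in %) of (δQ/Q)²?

(δQ/Q)² = (-2·δa/a)² + (2·δq/q)² + (1·δb/b)²
  a term: (-2×0.0950)² = 0.0361
  q term: (2×0.110)² = 0.0484
  b term: (1×0.100)² = 0.0100
Total = 0.0945. Share from q = 0.0484/0.0945 = 0.512.

51.2%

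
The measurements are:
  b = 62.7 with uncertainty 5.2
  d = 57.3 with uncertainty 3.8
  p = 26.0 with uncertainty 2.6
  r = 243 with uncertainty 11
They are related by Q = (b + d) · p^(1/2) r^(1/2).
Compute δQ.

Let u = b + d = 120. δu = √(δb² + δd²) = √(27.0 + 14.4) = 6.44, so δu/u = 0.0537.
Q is then a monomial in u, p, r:
δQ/Q = √((δu/u)² + (½·δp/p)² + (½·δr/r)²) = √(0.00288 + 0.00250 + 0.000512) = 0.0768
Q = 9540, so δQ = 0.0768 × 9540 = 732.

732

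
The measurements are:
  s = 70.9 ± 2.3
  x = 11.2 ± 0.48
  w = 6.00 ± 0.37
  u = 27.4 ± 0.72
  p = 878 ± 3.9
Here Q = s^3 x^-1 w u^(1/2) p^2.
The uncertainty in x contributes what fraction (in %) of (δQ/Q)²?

12.0%

(δQ/Q)² = (3·δs/s)² + (-1·δx/x)² + (1·δw/w)² + (½·δu/u)² + (2·δp/p)²
  s term: (3×0.0324)² = 0.00947
  x term: (-1×0.0429)² = 0.00184
  w term: (1×0.0617)² = 0.00380
  u term: (0.5×0.0263)² = 0.000173
  p term: (2×0.00444)² = 7.89e-05
Total = 0.0154. Share from x = 0.00184/0.0154 = 0.120.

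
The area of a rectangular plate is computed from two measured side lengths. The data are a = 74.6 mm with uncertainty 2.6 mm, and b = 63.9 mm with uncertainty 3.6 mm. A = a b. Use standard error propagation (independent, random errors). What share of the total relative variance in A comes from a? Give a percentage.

(δA/A)² = (1·δa/a)² + (1·δb/b)²
  a term: (1×0.0349)² = 0.00121
  b term: (1×0.0563)² = 0.00317
Total = 0.00439. Share from a = 0.00121/0.00439 = 0.277.

27.7%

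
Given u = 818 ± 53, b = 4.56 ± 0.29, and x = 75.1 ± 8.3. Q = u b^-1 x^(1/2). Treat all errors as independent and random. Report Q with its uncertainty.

1550 ± 165

Since Q is a product/quotient, work with relative uncertainties:
  (1·δu/u)² = (1×0.0648)² = 0.00420;  (-1·δb/b)² = (-1×0.0636)² = 0.00404;  (½·δx/x)² = (0.5×0.111)² = 0.00305
δQ/Q = √(0.0113) = 0.106
Q = 1550, so δQ = 0.106 × 1550 = 165.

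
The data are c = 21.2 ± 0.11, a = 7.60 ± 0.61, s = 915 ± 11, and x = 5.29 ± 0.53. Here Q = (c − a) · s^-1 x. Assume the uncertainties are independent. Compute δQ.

Let u = c − a = 13.6. δu = √(δc² + δa²) = √(0.0121 + 0.372) = 0.620, so δu/u = 0.0456.
Q is then a monomial in u, s, x:
δQ/Q = √((δu/u)² + (-1·δs/s)² + (1·δx/x)²) = √(0.00208 + 0.000145 + 0.0100) = 0.111
Q = 0.0786, so δQ = 0.111 × 0.0786 = 0.00871.

0.00871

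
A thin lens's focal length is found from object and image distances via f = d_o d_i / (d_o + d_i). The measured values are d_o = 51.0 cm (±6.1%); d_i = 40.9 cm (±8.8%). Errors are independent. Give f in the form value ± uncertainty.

22.7 ± 1.27 cm

∂f/∂d_o = (d_i/(d_o+d_i))² = 0.198;  ∂f/∂d_i = (d_o/(d_o+d_i))² = 0.308
δf = √((∂f/∂d_o · δd_o)² + (∂f/∂d_i · δd_i)²) = √(0.380 + 1.23) = 1.27 cm
f = 22.7 cm.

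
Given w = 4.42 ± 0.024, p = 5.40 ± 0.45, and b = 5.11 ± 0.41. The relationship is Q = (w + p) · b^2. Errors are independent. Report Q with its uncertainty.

256 ± 42.8

Let u = w + p = 9.82. δu = √(δw² + δp²) = √(0.000576 + 0.203) = 0.451, so δu/u = 0.0459.
Q is then a monomial in u, b:
δQ/Q = √((δu/u)² + (2·δb/b)²) = √(0.00211 + 0.0258) = 0.167
Q = 256, so δQ = 0.167 × 256 = 42.8.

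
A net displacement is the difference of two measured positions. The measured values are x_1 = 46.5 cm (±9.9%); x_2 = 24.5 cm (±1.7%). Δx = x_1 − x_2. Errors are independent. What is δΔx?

Δx is a linear combination, so absolute uncertainties add in quadrature:
  (δx_1)² = 21.2;  (δx_2)² = 0.173
δΔx = √(21.4) = 4.62 cm

4.62 cm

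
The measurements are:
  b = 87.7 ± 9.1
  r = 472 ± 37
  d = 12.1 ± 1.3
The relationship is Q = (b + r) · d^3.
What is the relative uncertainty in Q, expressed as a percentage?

Let u = b + r = 560. δu = √(δb² + δr²) = √(82.8 + 1370) = 38.1, so δu/u = 0.0681.
Q is then a monomial in u, d:
δQ/Q = √((δu/u)² + (3·δd/d)²) = √(0.00463 + 0.104) = 0.329

32.9%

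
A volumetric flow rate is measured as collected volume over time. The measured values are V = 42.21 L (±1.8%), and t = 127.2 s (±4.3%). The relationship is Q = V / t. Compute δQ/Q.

0.0466

Each factor contributes (exponent × relative error)² to (δQ/Q)²:
  (1·δV/V)² = (1×0.0180)² = 0.000324;  (-1·δt/t)² = (-1×0.0430)² = 0.00185
δQ/Q = √(0.00217) = 0.0466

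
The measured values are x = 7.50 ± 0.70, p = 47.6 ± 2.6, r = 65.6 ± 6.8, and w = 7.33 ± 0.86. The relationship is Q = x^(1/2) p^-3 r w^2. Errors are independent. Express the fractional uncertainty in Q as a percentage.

Each factor contributes (exponent × relative error)² to (δQ/Q)²:
  (½·δx/x)² = (0.5×0.0933)² = 0.00218;  (-3·δp/p)² = (-3×0.0546)² = 0.0269;  (1·δr/r)² = (1×0.104)² = 0.0107;  (2·δw/w)² = (2×0.117)² = 0.0551
δQ/Q = √(0.0948) = 0.308

30.8%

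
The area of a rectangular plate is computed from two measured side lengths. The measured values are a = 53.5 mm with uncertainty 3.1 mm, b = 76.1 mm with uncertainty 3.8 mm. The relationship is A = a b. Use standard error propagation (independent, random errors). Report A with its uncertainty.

Each factor contributes (exponent × relative error)² to (δA/A)²:
  (1·δa/a)² = (1×0.0579)² = 0.00336;  (1·δb/b)² = (1×0.0499)² = 0.00249
δA/A = √(0.00585) = 0.0765
A = 4070 mm^2, so δA = 0.0765 × 4070 = 311 mm^2.

4070 ± 311 mm^2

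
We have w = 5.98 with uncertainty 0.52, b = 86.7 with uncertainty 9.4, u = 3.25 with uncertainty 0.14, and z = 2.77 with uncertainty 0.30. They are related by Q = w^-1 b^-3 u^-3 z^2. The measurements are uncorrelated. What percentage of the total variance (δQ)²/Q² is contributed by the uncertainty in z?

(δQ/Q)² = (-1·δw/w)² + (-3·δb/b)² + (-3·δu/u)² + (2·δz/z)²
  w term: (-1×0.0870)² = 0.00756
  b term: (-3×0.108)² = 0.106
  u term: (-3×0.0431)² = 0.0167
  z term: (2×0.108)² = 0.0469
Total = 0.177. Share from z = 0.0469/0.177 = 0.265.

26.5%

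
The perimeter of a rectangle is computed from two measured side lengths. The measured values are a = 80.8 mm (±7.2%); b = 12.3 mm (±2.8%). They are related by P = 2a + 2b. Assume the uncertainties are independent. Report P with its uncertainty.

P is a linear combination, so absolute uncertainties add in quadrature:
  (2·δa)² = 135;  (2·δb)² = 0.474
δP = √(136) = 11.7 mm
P = 186 mm.

186 ± 11.7 mm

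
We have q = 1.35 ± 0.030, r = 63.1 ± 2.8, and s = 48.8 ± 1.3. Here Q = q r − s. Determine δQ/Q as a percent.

12.2%

Let p = q·r = 85.2. δp/p = √((1·δq/q)² + (1·δr/r)²) = √(0.000494 + 0.00197) = 0.0496, so δp = 4.23.
Q = p − s: δQ = √(δp² + δs²) = √(17.9 + 1.69) = 4.42
Q = 36.4, so δQ/Q = 4.42/36.4 = 0.122.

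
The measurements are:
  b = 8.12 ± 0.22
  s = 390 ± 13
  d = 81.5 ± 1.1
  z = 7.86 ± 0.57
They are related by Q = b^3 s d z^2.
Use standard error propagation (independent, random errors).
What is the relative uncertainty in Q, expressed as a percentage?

Q is a product of powers, so relative uncertainties combine in quadrature:
  (3·δb/b)² = (3×0.0271)² = 0.00661;  (1·δs/s)² = (1×0.0333)² = 0.00111;  (1·δd/d)² = (1×0.0135)² = 0.000182;  (2·δz/z)² = (2×0.0725)² = 0.0210
δQ/Q = √(0.0289) = 0.170

17.0%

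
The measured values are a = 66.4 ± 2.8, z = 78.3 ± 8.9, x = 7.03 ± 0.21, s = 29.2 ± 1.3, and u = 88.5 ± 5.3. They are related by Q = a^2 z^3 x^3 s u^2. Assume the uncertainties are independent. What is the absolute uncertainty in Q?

For a monomial Q ∝ a^2, z^3, x^3, s, u^2, fractional errors add in quadrature:
  (2·δa/a)² = (2×0.0422)² = 0.00711;  (3·δz/z)² = (3×0.114)² = 0.116;  (3·δx/x)² = (3×0.0299)² = 0.00803;  (1·δs/s)² = (1×0.0445)² = 0.00198;  (2·δu/u)² = (2×0.0599)² = 0.0143
δQ/Q = √(0.148) = 0.384
Q = 1.68e+17, so δQ = 0.384 × 1.68e+17 = 6.46e+16.

6.46e+16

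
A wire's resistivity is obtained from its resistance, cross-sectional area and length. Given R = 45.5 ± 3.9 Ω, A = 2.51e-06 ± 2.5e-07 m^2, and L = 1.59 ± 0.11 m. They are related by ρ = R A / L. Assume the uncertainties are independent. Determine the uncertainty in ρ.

For a monomial ρ ∝ R, A, L^-1, fractional errors add in quadrature:
  (1·δR/R)² = (1×0.0857)² = 0.00735;  (1·δA/A)² = (1×0.0996)² = 0.00992;  (-1·δL/L)² = (-1×0.0692)² = 0.00479
δρ/ρ = √(0.0221) = 0.149
ρ = 7.18e-05 Ω·m, so δρ = 0.149 × 7.18e-05 = 1.07e-05 Ω·m.

1.07e-05 Ω·m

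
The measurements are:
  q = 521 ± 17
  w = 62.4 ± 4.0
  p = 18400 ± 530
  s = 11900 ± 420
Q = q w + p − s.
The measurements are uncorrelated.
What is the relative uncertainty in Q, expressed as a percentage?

Let h = q·w = 32500. δh/h = √((1·δq/q)² + (1·δw/w)²) = √(0.00106 + 0.00411) = 0.0719, so δh = 2340.
Q = h + p − s: δQ = √(δh² + δp² + δs²) = √(5.47e+06 + 2.81e+05 + 1.76e+05) = 2430
Q = 39000, so δQ/Q = 2430/39000 = 0.0624.

6.24%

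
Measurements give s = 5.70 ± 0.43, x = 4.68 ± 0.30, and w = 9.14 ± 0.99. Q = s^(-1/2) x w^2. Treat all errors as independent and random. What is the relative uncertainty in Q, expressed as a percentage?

22.9%

Products/powers → add relative errors in quadrature, weighted by exponent:
  (−½·δs/s)² = (-0.5×0.0754)² = 0.00142;  (1·δx/x)² = (1×0.0641)² = 0.00411;  (2·δw/w)² = (2×0.108)² = 0.0469
δQ/Q = √(0.0525) = 0.229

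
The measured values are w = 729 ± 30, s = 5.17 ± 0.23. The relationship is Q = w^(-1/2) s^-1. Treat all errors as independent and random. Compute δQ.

Each factor contributes (exponent × relative error)² to (δQ/Q)²:
  (−½·δw/w)² = (-0.5×0.0412)² = 0.000423;  (-1·δs/s)² = (-1×0.0445)² = 0.00198
δQ/Q = √(0.00240) = 0.0490
Q = 0.00716, so δQ = 0.0490 × 0.00716 = 0.000351.

0.000351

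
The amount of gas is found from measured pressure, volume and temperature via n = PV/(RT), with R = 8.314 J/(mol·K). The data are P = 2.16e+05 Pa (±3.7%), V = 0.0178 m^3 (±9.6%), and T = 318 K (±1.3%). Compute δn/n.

0.104

Products/powers → add relative errors in quadrature, weighted by exponent:
  (1·δP/P)² = (1×0.0370)² = 0.00137;  (1·δV/V)² = (1×0.0960)² = 0.00922;  (-1·δT/T)² = (-1×0.0130)² = 0.000169
δn/n = √(0.0108) = 0.104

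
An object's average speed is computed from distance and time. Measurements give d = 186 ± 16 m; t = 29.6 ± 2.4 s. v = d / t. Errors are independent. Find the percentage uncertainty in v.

Products/powers → add relative errors in quadrature, weighted by exponent:
  (1·δd/d)² = (1×0.0860)² = 0.00740;  (-1·δt/t)² = (-1×0.0811)² = 0.00657
δv/v = √(0.0140) = 0.118

11.8%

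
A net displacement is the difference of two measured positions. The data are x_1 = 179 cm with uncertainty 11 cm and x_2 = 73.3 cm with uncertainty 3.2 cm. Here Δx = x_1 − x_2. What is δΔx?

11.5 cm

For a sum/difference, combine absolute errors in quadrature:
  (δx_1)² = 121;  (δx_2)² = 10.2
δΔx = √(131) = 11.5 cm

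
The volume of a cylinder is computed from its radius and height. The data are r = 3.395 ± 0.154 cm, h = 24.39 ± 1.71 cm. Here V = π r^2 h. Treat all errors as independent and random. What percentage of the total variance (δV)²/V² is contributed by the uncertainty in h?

(δV/V)² = (2·δr/r)² + (1·δh/h)²
  r term: (2×0.0454)² = 0.00823
  h term: (1×0.0701)² = 0.00492
Total = 0.0131. Share from h = 0.00492/0.0131 = 0.374.

37.4%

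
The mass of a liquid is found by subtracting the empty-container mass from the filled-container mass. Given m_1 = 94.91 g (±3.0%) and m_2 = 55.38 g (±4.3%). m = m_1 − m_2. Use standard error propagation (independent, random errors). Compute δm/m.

m is a linear combination, so absolute uncertainties add in quadrature:
  (δm_1)² = 8.11;  (δm_2)² = 5.67
δm = √(13.8) = 3.71 g
m = 39.53 g, so δm/m = 3.71/39.53 = 0.0939.

0.0939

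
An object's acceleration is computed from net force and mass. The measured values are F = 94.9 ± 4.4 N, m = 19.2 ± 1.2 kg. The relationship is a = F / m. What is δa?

Relative error in a monomial: (δa/a)² = Σ (nᵢ · δxᵢ/xᵢ)².
  (1·δF/F)² = (1×0.0464)² = 0.00215;  (-1·δm/m)² = (-1×0.0625)² = 0.00391
δa/a = √(0.00606) = 0.0778
a = 4.94 m/s^2, so δa = 0.0778 × 4.94 = 0.385 m/s^2.

0.385 m/s^2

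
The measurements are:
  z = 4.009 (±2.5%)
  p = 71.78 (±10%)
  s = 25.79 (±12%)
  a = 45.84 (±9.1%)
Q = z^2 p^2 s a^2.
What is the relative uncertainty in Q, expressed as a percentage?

Since Q is a product/quotient, work with relative uncertainties:
  (2·δz/z)² = (2×0.0250)² = 0.00250;  (2·δp/p)² = (2×0.100)² = 0.0400;  (1·δs/s)² = (1×0.120)² = 0.0144;  (2·δa/a)² = (2×0.0910)² = 0.0331
δQ/Q = √(0.0900) = 0.300

30.0%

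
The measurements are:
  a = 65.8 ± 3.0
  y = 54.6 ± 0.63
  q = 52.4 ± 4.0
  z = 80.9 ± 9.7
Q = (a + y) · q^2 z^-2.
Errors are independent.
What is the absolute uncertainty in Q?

Let u = a + y = 120. δu = √(δa² + δy²) = √(9.00 + 0.397) = 3.07, so δu/u = 0.0255.
Q is then a monomial in u, q, z:
δQ/Q = √((δu/u)² + (2·δq/q)² + (-2·δz/z)²) = √(0.000648 + 0.0233 + 0.0575) = 0.285
Q = 50.5, so δQ = 0.285 × 50.5 = 14.4.

14.4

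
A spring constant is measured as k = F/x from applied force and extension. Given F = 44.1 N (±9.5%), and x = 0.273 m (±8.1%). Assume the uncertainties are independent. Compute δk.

20.2 N/m

k is a product of powers, so relative uncertainties combine in quadrature:
  (1·δF/F)² = (1×0.0950)² = 0.00902;  (-1·δx/x)² = (-1×0.0810)² = 0.00656
δk/k = √(0.0156) = 0.125
k = 162 N/m, so δk = 0.125 × 162 = 20.2 N/m.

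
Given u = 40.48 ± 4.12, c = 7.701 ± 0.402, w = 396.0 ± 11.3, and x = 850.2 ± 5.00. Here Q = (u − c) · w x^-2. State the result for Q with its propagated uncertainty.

Let h = u − c = 32.78. δh = √(δu² + δc²) = √(17.0 + 0.162) = 4.14, so δh/h = 0.126.
Q is then a monomial in h, w, x:
δQ/Q = √((δh/h)² + (1·δw/w)² + (-2·δx/x)²) = √(0.0159 + 0.000814 + 0.000138) = 0.130
Q = 0.01796, so δQ = 0.130 × 0.01796 = 0.00233.

0.01796 ± 0.00233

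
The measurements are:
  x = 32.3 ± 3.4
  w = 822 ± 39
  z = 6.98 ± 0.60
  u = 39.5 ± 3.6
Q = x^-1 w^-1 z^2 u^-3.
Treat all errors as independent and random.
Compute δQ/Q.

0.343

For a monomial Q ∝ x^-1, w^-1, z^2, u^-3, fractional errors add in quadrature:
  (-1·δx/x)² = (-1×0.105)² = 0.0111;  (-1·δw/w)² = (-1×0.0474)² = 0.00225;  (2·δz/z)² = (2×0.0860)² = 0.0296;  (-3·δu/u)² = (-3×0.0911)² = 0.0748
δQ/Q = √(0.118) = 0.343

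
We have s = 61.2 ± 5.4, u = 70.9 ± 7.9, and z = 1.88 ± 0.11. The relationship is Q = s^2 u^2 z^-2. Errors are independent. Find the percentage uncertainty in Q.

Since Q is a product/quotient, work with relative uncertainties:
  (2·δs/s)² = (2×0.0882)² = 0.0311;  (2·δu/u)² = (2×0.111)² = 0.0497;  (-2·δz/z)² = (-2×0.0585)² = 0.0137
δQ/Q = √(0.0945) = 0.307

30.7%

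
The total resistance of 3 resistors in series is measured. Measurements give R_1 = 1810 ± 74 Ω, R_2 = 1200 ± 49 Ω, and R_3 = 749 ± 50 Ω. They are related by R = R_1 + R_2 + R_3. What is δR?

102 Ω

For a sum/difference, combine absolute errors in quadrature:
  (δR_1)² = 5480;  (δR_2)² = 2400;  (δR_3)² = 2500
δR = √(10400) = 102 Ω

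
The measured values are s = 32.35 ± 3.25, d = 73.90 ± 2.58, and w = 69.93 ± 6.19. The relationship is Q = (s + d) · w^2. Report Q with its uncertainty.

519600 ± 94200

Let u = s + d = 106.2. δu = √(δs² + δd²) = √(10.6 + 6.66) = 4.15, so δu/u = 0.0391.
Q is then a monomial in u, w:
δQ/Q = √((δu/u)² + (2·δw/w)²) = √(0.00153 + 0.0313) = 0.181
Q = 519600, so δQ = 0.181 × 519600 = 94200.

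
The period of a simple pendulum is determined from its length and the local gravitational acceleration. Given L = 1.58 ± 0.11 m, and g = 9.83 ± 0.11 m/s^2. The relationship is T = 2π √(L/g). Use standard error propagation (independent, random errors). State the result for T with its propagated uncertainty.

2.52 ± 0.0888 s

Since T is a product/quotient, work with relative uncertainties:
  (½·δL/L)² = (0.5×0.0696)² = 0.00121;  (−½·δg/g)² = (-0.5×0.0112)² = 3.13e-05
δT/T = √(0.00124) = 0.0353
T = 2.52 s, so δT = 0.0353 × 2.52 = 0.0888 s.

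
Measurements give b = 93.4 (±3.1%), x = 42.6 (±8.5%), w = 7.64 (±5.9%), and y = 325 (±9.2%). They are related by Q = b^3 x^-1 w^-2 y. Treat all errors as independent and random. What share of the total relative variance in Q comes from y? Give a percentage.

(δQ/Q)² = (3·δb/b)² + (-1·δx/x)² + (-2·δw/w)² + (1·δy/y)²
  b term: (3×0.0310)² = 0.00865
  x term: (-1×0.0850)² = 0.00723
  w term: (-2×0.0590)² = 0.0139
  y term: (1×0.0920)² = 0.00846
Total = 0.0383. Share from y = 0.00846/0.0383 = 0.221.

22.1%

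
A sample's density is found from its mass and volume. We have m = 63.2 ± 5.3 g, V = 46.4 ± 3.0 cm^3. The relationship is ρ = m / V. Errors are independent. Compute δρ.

0.144 g/cm^3

Relative error in a monomial: (δρ/ρ)² = Σ (nᵢ · δxᵢ/xᵢ)².
  (1·δm/m)² = (1×0.0839)² = 0.00703;  (-1·δV/V)² = (-1×0.0647)² = 0.00418
δρ/ρ = √(0.0112) = 0.106
ρ = 1.36 g/cm^3, so δρ = 0.106 × 1.36 = 0.144 g/cm^3.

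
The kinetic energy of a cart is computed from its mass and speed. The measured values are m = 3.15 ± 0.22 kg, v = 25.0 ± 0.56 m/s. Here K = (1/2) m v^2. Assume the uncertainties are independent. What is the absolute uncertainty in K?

Relative error in a monomial: (δK/K)² = Σ (nᵢ · δxᵢ/xᵢ)².
  (1·δm/m)² = (1×0.0698)² = 0.00488;  (2·δv/v)² = (2×0.0224)² = 0.00201
δK/K = √(0.00688) = 0.0830
K = 984 J, so δK = 0.0830 × 984 = 81.7 J.

81.7 J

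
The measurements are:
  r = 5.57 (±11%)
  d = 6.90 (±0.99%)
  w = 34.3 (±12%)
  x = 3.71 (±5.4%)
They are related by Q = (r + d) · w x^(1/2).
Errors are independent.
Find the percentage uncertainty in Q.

Let u = r + d = 12.5. δu = √(δr² + δd²) = √(0.375 + 0.00467) = 0.616, so δu/u = 0.0494.
Q is then a monomial in u, w, x:
δQ/Q = √((δu/u)² + (1·δw/w)² + (½·δx/x)²) = √(0.00244 + 0.0144 + 0.000729) = 0.133

13.3%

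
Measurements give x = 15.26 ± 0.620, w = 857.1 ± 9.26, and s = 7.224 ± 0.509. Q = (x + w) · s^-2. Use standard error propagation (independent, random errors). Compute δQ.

2.36

Let u = x + w = 872.4. δu = √(δx² + δw²) = √(0.384 + 85.7) = 9.28, so δu/u = 0.0106.
Q is then a monomial in u, s:
δQ/Q = √((δu/u)² + (-2·δs/s)²) = √(0.000113 + 0.0199) = 0.141
Q = 16.72, so δQ = 0.141 × 16.72 = 2.36.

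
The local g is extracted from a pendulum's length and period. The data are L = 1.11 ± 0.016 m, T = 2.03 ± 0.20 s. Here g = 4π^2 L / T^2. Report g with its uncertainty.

10.6 ± 2.10 m/s^2

For a monomial g ∝ L, T^-2, fractional errors add in quadrature:
  (1·δL/L)² = (1×0.0144)² = 0.000208;  (-2·δT/T)² = (-2×0.0985)² = 0.0388
δg/g = √(0.0390) = 0.198
g = 10.6 m/s^2, so δg = 0.198 × 10.6 = 2.10 m/s^2.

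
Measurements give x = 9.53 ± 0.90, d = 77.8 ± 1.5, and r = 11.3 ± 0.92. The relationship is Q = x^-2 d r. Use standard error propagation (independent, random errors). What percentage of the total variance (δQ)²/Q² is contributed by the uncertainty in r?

15.5%

(δQ/Q)² = (-2·δx/x)² + (1·δd/d)² + (1·δr/r)²
  x term: (-2×0.0944)² = 0.0357
  d term: (1×0.0193)² = 0.000372
  r term: (1×0.0814)² = 0.00663
Total = 0.0427. Share from r = 0.00663/0.0427 = 0.155.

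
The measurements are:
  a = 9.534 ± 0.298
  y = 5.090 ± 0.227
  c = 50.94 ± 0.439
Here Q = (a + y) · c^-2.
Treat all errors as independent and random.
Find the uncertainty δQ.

Let u = a + y = 14.62. δu = √(δa² + δy²) = √(0.0888 + 0.0515) = 0.375, so δu/u = 0.0256.
Q is then a monomial in u, c:
δQ/Q = √((δu/u)² + (-2·δc/c)²) = √(0.000656 + 0.000297) = 0.0309
Q = 0.005636, so δQ = 0.0309 × 0.005636 = 0.000174.

0.000174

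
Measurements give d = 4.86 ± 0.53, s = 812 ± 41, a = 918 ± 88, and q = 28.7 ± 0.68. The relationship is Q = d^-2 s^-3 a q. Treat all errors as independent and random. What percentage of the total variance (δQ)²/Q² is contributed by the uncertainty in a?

11.4%

(δQ/Q)² = (-2·δd/d)² + (-3·δs/s)² + (1·δa/a)² + (1·δq/q)²
  d term: (-2×0.109)² = 0.0476
  s term: (-3×0.0505)² = 0.0229
  a term: (1×0.0959)² = 0.00919
  q term: (1×0.0237)² = 0.000561
Total = 0.0803. Share from a = 0.00919/0.0803 = 0.114.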